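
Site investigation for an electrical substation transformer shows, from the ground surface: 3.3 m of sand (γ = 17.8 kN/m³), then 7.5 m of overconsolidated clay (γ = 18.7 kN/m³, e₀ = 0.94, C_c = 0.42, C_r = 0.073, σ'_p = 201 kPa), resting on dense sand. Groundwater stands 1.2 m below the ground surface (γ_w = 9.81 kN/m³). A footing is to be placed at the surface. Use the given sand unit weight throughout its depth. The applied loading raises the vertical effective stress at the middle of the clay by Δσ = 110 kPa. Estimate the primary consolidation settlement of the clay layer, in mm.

Mid-depth of clay below the ground surface: z = 3.3 + 7.5/2 = 7.05 m.
Total vertical stress at mid-clay: σ_v = 17.8×3.3 + 18.7×3.75 = 128.87 kPa.
Pore pressure: u = 9.81×(7.05 − 1.2) = 57.389 kPa.
Initial effective stress: σ'_0 = σ_v − u = 128.87 − 57.389 = 71.481 kPa.
Final effective stress: σ'_f = 71.481 + 110 = 181.48 kPa.
σ'_f = 181.48 ≤ σ'_p = 201 kPa, so the clay remains overconsolidated and only the recompression index applies:
S_c = C_r·H/(1+e₀)·log₁₀(σ'_f/σ'_0) = 0.073×7.5/1.94×log₁₀(181.48/71.481)
    = 0.28222 × 0.40464 = 0.1142 m

S_c ≈ 114 mm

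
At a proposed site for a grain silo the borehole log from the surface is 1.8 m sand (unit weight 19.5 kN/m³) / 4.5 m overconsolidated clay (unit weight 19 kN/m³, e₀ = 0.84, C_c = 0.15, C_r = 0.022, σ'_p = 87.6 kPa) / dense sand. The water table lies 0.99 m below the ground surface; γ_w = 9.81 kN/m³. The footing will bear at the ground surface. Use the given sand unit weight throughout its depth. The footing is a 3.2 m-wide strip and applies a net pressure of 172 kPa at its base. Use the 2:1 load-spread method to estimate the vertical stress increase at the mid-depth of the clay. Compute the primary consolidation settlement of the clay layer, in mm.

S_c ≈ 69.2 mm

Mid-depth of clay below the ground surface: z = 1.8 + 4.5/2 = 4.05 m.
Total vertical stress at mid-clay: σ_v = 19.5×1.8 + 19×2.25 = 77.85 kPa.
Pore pressure: u = 9.81×(4.05 − 0.99) = 30.019 kPa.
Initial effective stress: σ'_0 = σ_v − u = 77.85 − 30.019 = 47.831 kPa.
Stress increase at mid-clay by the 2:1 spreading method:
Δσ = qB/(B+z) = 172×3.2/(3.2+4.05) = 75.917 kPa
Final effective stress: σ'_f = 47.831 + 75.917 = 123.75 kPa.
σ'_f = 123.75 > σ'_p = 87.6 kPa, so the stress path crosses the preconsolidation pressure — recompression up to σ'_p, then virgin compression beyond:
S_c = H/(1+e₀)·[C_r·log₁₀(σ'_p/σ'_0) + C_c·log₁₀(σ'_f/σ'_p)]
    = 4.5/1.84 × [0.022×log₁₀(87.6/47.831) + 0.15×log₁₀(123.75/87.6)]
    = 2.4457 × [0.0057815 + 0.022506] = 0.06918 m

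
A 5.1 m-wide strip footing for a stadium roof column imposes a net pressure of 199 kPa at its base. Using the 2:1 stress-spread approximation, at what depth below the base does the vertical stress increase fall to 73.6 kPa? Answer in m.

2:1 spreading — at depth z the loaded area has grown by z in each plan dimension:
qB/(B+z) = Δσ_z ⇒ z = qB/Δσ_z − B = 199×5.1/73.6 − 5.1 = 8.689 m

z ≈ 8.69 m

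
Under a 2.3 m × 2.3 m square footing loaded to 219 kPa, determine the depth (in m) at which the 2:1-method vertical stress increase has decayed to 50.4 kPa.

2:1 spreading — at depth z the loaded area has grown by z in each plan dimension:
qB²/(B+z)² = Δσ_z ⇒ z = B(√(q/Δσ_z) − 1) = 2.3×(√(219/50.4) − 1) = 2.494 m

z ≈ 2.49 m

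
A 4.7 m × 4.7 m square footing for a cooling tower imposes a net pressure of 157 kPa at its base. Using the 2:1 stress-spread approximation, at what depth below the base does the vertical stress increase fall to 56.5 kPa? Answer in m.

z ≈ 3.13 m

2:1 spreading — at depth z the loaded area has grown by z in each plan dimension:
qB²/(B+z)² = Δσ_z ⇒ z = B(√(q/Δσ_z) − 1) = 4.7×(√(157/56.5) − 1) = 3.135 m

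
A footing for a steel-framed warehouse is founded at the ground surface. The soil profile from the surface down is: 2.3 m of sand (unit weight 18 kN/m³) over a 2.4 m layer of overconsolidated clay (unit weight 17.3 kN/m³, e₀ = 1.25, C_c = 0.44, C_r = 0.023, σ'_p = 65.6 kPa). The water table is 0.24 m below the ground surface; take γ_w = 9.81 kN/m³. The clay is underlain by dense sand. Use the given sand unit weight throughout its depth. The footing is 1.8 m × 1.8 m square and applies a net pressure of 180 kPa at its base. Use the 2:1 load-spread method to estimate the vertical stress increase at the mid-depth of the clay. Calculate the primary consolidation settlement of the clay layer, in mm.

Mid-depth of clay below the ground surface: z = 2.3 + 2.4/2 = 3.5 m.
Total vertical stress at mid-clay: σ_v = 18×2.3 + 17.3×1.2 = 62.16 kPa.
Pore pressure: u = 9.81×(3.5 − 0.24) = 31.981 kPa.
Initial effective stress: σ'_0 = σ_v − u = 62.16 − 31.981 = 30.179 kPa.
Stress increase at mid-clay by the 2:1 spreading method:
Δσ = qBL/((B+z)(L+z)) = 180×1.8×1.8/((1.8+3.5)(1.8+3.5)) = 20.762 kPa
Final effective stress: σ'_f = 30.179 + 20.762 = 50.941 kPa.
σ'_f = 50.941 ≤ σ'_p = 65.6 kPa, so the clay remains overconsolidated and only the recompression index applies:
S_c = C_r·H/(1+e₀)·log₁₀(σ'_f/σ'_0) = 0.023×2.4/2.25×log₁₀(50.941/30.179)
    = 0.024534 × 0.22736 = 0.005578 m

S_c ≈ 5.58 mm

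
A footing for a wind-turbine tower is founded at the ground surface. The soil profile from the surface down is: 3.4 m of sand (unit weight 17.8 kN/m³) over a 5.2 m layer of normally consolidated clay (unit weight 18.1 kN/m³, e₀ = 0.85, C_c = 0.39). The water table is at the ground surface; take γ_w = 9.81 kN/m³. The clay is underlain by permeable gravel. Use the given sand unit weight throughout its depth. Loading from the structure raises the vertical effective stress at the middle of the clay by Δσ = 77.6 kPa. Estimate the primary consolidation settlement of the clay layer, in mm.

S_c ≈ 454 mm

Mid-depth of clay below the ground surface: z = 3.4 + 5.2/2 = 6 m.
Total vertical stress at mid-clay: σ_v = 17.8×3.4 + 18.1×2.6 = 107.58 kPa.
Pore pressure: u = 9.81×(6 − 0) = 58.86 kPa.
Initial effective stress: σ'_0 = σ_v − u = 107.58 − 58.86 = 48.72 kPa.
Final effective stress: σ'_f = σ'_0 + Δσ = 48.72 + 77.6 = 126.32 kPa.
Normally consolidated clay, so the full stress increment lies on the virgin compression line:
S_c = C_c·H/(1+e₀)·log₁₀(σ'_f/σ'_0) = 0.39×5.2/(1+0.85)×log₁₀(126.32/48.72)
    = 1.0962 × 0.41376 = 0.4536 m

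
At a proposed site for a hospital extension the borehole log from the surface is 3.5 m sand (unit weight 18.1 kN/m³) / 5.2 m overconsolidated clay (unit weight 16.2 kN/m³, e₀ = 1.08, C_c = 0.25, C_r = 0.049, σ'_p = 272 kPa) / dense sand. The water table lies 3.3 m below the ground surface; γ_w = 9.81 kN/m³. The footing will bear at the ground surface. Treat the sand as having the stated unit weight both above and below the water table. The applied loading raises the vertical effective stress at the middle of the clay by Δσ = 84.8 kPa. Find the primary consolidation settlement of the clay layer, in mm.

Mid-depth of clay below the ground surface: z = 3.5 + 5.2/2 = 6.1 m.
Total vertical stress at mid-clay: σ_v = 18.1×3.5 + 16.2×2.6 = 105.47 kPa.
Pore pressure: u = 9.81×(6.1 − 3.3) = 27.468 kPa.
Initial effective stress: σ'_0 = σ_v − u = 105.47 − 27.468 = 78.002 kPa.
Final effective stress: σ'_f = 78.002 + 84.8 = 162.8 kPa.
σ'_f = 162.8 ≤ σ'_p = 272 kPa, so the clay remains overconsolidated and only the recompression index applies:
S_c = C_r·H/(1+e₀)·log₁₀(σ'_f/σ'_0) = 0.049×5.2/2.08×log₁₀(162.8/78.002)
    = 0.1225 × 0.31955 = 0.03914 m

S_c ≈ 39.1 mm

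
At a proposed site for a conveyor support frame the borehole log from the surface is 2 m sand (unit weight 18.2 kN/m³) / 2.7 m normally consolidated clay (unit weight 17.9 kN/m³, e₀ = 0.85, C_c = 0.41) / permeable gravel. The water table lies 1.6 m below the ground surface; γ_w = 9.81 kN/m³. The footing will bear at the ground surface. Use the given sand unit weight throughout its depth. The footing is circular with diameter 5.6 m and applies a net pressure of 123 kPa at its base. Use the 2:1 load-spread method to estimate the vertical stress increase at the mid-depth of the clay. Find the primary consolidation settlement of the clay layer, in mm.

S_c ≈ 194 mm

Mid-depth of clay below the ground surface: z = 2 + 2.7/2 = 3.35 m.
Total vertical stress at mid-clay: σ_v = 18.2×2 + 17.9×1.35 = 60.565 kPa.
Pore pressure: u = 9.81×(3.35 − 1.6) = 17.168 kPa.
Initial effective stress: σ'_0 = σ_v − u = 60.565 − 17.168 = 43.397 kPa.
Stress increase at mid-clay by the 2:1 spreading method:
Δσ ≈ qD²/(D+z)² = 123×5.6²/(5.6+3.35)² = 48.154 kPa
Final effective stress: σ'_f = σ'_0 + Δσ = 43.397 + 48.154 = 91.551 kPa.
Normally consolidated clay, so the full stress increment lies on the virgin compression line:
S_c = C_c·H/(1+e₀)·log₁₀(σ'_f/σ'_0) = 0.41×2.7/(1+0.85)×log₁₀(91.551/43.397)
    = 0.59838 × 0.3242 = 0.194 m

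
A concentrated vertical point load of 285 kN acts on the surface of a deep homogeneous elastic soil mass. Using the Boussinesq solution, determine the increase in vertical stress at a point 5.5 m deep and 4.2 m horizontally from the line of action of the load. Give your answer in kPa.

Boussinesq vertical stress below a point load on an elastic half-space:
Δσ_z = 3P/(2πz²) · [1 + (r/z)²]^(−5/2)
r/z = 4.2/5.5 = 0.76364; [1+(r/z)²]^(−5/2) = 0.3171.
Δσ_z = 3×285/(2π×5.5²) × 0.3171 = 4.4984 × 0.3171 = 1.426 kPa

Δσ_z ≈ 1.43 kPa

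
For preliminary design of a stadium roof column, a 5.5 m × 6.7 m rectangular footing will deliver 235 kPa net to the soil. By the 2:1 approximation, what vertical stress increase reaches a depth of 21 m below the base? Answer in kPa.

By the 2:1 method the load spreads at 1 horizontal : 2 vertical, so at depth z the loaded area has grown by z in each plan dimension:
Δσ = qBL/((B+z)(L+z)) = 235×5.5×6.7/((5.5+21)(6.7+21)) = 11.797 kPa

Δσ_z ≈ 11.8 kPa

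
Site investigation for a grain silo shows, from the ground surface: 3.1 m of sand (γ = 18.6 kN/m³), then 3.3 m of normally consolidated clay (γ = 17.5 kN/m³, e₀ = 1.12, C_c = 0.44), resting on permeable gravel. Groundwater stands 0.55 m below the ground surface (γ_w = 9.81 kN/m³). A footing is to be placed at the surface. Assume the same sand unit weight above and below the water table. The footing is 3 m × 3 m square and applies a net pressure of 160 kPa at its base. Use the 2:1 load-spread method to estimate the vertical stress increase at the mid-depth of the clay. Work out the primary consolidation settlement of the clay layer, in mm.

S_c ≈ 126 mm

Mid-depth of clay below the ground surface: z = 3.1 + 3.3/2 = 4.75 m.
Total vertical stress at mid-clay: σ_v = 18.6×3.1 + 17.5×1.65 = 86.535 kPa.
Pore pressure: u = 9.81×(4.75 − 0.55) = 41.202 kPa.
Initial effective stress: σ'_0 = σ_v − u = 86.535 − 41.202 = 45.333 kPa.
Stress increase at mid-clay by the 2:1 spreading method:
Δσ = qBL/((B+z)(L+z)) = 160×3×3/((3+4.75)(3+4.75)) = 23.975 kPa
Final effective stress: σ'_f = σ'_0 + Δσ = 45.333 + 23.975 = 69.308 kPa.
Normally consolidated clay, so the full stress increment lies on the virgin compression line:
S_c = C_c·H/(1+e₀)·log₁₀(σ'_f/σ'_0) = 0.44×3.3/(1+1.12)×log₁₀(69.308/45.333)
    = 0.68491 × 0.18437 = 0.1263 m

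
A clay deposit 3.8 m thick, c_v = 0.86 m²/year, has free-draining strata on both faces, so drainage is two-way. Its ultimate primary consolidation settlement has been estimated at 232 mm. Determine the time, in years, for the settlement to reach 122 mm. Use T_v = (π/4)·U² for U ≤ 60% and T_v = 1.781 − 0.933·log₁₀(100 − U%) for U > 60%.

t ≈ 0.912 years

Drainage path length: H_d = H/2 = 1.9 m (double drainage).
U = S(t)/S_ult = 122/232 = 0.5259.
U ≤ 60%: T_v = (π/4)·U² = (π/4)×0.52586² = 0.21719.
t = T_v·H_d²/c_v = 0.21719×1.9²/0.86 = 0.9117 years.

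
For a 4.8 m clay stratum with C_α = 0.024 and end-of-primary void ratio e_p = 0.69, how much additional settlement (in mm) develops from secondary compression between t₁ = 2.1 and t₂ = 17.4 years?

Secondary compression: S_s = C_α·H/(1+e_p)·log₁₀(t₂/t₁)
S_s = 0.024×4.8/(1+0.69)×log₁₀(17.4/2.1)
    = 0.06817 × 0.9183 = 0.0626 m

S_s ≈ 62.6 mm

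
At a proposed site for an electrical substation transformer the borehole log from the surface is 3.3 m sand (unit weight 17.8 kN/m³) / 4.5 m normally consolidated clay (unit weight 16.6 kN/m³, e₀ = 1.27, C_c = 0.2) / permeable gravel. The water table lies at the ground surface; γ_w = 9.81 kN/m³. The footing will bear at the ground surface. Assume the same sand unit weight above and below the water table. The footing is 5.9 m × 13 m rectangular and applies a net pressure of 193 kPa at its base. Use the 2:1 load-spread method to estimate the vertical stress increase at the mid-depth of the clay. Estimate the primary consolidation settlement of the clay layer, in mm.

Mid-depth of clay below the ground surface: z = 3.3 + 4.5/2 = 5.55 m.
Total vertical stress at mid-clay: σ_v = 17.8×3.3 + 16.6×2.25 = 96.09 kPa.
Pore pressure: u = 9.81×(5.55 − 0) = 54.446 kPa.
Initial effective stress: σ'_0 = σ_v − u = 96.09 − 54.446 = 41.644 kPa.
Stress increase at mid-clay by the 2:1 spreading method:
Δσ = qBL/((B+z)(L+z)) = 193×5.9×13/((5.9+5.55)(13+5.55)) = 69.695 kPa
Final effective stress: σ'_f = σ'_0 + Δσ = 41.644 + 69.695 = 111.34 kPa.
Normally consolidated clay, so the full stress increment lies on the virgin compression line:
S_c = C_c·H/(1+e₀)·log₁₀(σ'_f/σ'_0) = 0.2×4.5/(1+1.27)×log₁₀(111.34/41.644)
    = 0.39648 × 0.4271 = 0.1693 m

S_c ≈ 169 mm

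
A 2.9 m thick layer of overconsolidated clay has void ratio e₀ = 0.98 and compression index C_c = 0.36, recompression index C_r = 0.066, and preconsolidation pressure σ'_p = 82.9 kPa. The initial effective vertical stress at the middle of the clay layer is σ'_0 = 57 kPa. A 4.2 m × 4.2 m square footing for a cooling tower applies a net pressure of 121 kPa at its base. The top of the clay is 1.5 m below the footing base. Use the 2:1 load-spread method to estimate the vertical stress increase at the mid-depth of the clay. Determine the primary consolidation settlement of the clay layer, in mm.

Mid-depth of clay below the footing base: z = 1.5 + 2.9/2 = 2.95 m.
Stress increase at mid-clay by the 2:1 spreading method:
Δσ = qBL/((B+z)(L+z)) = 121×4.2×4.2/((4.2+2.95)(4.2+2.95)) = 41.751 kPa
Final effective stress: σ'_f = 57 + 41.751 = 98.751 kPa.
σ'_f = 98.751 > σ'_p = 82.9 kPa, so the stress path crosses the preconsolidation pressure — recompression up to σ'_p, then virgin compression beyond:
S_c = H/(1+e₀)·[C_r·log₁₀(σ'_p/σ'_0) + C_c·log₁₀(σ'_f/σ'_p)]
    = 2.9/1.98 × [0.066×log₁₀(82.9/57) + 0.36×log₁₀(98.751/82.9)]
    = 1.4646 × [0.010737 + 0.027355] = 0.05579 m

S_c ≈ 55.8 mm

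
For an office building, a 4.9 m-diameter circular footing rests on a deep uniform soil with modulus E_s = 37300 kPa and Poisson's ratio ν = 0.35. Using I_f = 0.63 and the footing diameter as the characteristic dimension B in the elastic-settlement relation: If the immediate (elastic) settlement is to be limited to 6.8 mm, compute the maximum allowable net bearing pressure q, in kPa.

S_e = q·B·(1−ν²)/E_s · I_f  ⇒  q = S_e·E_s / (B·(1−ν²)·I_f).
q = 0.0068 × 37300 / (4.9 × 0.8775 × 0.63) = 93.63 kPa

q ≈ 93.6 kPa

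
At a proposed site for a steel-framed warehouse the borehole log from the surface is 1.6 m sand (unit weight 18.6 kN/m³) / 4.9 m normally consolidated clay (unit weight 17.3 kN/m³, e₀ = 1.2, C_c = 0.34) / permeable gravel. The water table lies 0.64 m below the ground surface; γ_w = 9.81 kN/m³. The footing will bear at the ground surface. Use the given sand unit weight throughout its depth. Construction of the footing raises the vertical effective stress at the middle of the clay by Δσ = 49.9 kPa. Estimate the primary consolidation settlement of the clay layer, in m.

S_c ≈ 0.272 m

Mid-depth of clay below the ground surface: z = 1.6 + 4.9/2 = 4.05 m.
Total vertical stress at mid-clay: σ_v = 18.6×1.6 + 17.3×2.45 = 72.145 kPa.
Pore pressure: u = 9.81×(4.05 − 0.64) = 33.452 kPa.
Initial effective stress: σ'_0 = σ_v − u = 72.145 − 33.452 = 38.693 kPa.
Final effective stress: σ'_f = σ'_0 + Δσ = 38.693 + 49.9 = 88.593 kPa.
Normally consolidated clay, so the full stress increment lies on the virgin compression line:
S_c = C_c·H/(1+e₀)·log₁₀(σ'_f/σ'_0) = 0.34×4.9/(1+1.2)×log₁₀(88.593/38.693)
    = 0.75727 × 0.35977 = 0.2724 m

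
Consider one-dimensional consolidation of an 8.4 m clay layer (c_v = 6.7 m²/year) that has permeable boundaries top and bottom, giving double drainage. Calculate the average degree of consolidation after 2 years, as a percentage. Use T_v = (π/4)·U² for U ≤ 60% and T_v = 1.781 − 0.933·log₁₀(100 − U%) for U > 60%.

U ≈ 87.6 %

Drainage path length: H_d = H/2 = 4.2 m (double drainage).
T_v = c_v·t/H_d² = 6.7×2/4.2² = 0.75964.
T_v = 0.75964 corresponds to the U > 60% branch:
U = 1 − 10^((1.781 − T_v)/0.933)/100 = 0.8756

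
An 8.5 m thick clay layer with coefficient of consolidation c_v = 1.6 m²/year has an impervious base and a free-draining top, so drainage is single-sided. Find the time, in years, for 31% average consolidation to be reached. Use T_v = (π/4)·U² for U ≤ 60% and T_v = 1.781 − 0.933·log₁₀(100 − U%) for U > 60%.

t ≈ 3.41 years

Drainage path length: H_d = H = 8.5 m (single drainage).
U ≤ 60%: T_v = (π/4)·U² = (π/4)×0.31² = 0.075477.
t = T_v·H_d²/c_v = 0.075477×8.5²/1.6 = 3.408 years.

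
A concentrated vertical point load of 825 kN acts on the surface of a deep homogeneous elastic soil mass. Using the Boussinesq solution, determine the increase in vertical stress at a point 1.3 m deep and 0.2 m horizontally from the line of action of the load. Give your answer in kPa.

Boussinesq vertical stress below a point load on an elastic half-space:
Δσ_z = 3P/(2πz²) · [1 + (r/z)²]^(−5/2)
r/z = 0.2/1.3 = 0.15385; [1+(r/z)²]^(−5/2) = 0.9432.
Δσ_z = 3×825/(2π×1.3²) × 0.9432 = 233.08 × 0.9432 = 219.8 kPa

Δσ_z ≈ 220 kPa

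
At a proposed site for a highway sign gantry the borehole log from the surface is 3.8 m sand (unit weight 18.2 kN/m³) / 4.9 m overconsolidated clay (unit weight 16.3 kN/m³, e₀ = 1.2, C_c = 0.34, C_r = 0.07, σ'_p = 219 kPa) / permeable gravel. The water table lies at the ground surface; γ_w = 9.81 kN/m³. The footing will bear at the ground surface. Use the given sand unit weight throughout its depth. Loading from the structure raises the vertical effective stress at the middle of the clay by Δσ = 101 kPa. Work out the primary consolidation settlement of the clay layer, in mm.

Mid-depth of clay below the ground surface: z = 3.8 + 4.9/2 = 6.25 m.
Total vertical stress at mid-clay: σ_v = 18.2×3.8 + 16.3×2.45 = 109.09 kPa.
Pore pressure: u = 9.81×(6.25 − 0) = 61.312 kPa.
Initial effective stress: σ'_0 = σ_v − u = 109.09 − 61.312 = 47.778 kPa.
Final effective stress: σ'_f = 47.778 + 101 = 148.78 kPa.
σ'_f = 148.78 ≤ σ'_p = 219 kPa, so the clay remains overconsolidated and only the recompression index applies:
S_c = C_r·H/(1+e₀)·log₁₀(σ'_f/σ'_0) = 0.07×4.9/2.2×log₁₀(148.78/47.778)
    = 0.15591 × 0.49332 = 0.07691 m

S_c ≈ 76.9 mm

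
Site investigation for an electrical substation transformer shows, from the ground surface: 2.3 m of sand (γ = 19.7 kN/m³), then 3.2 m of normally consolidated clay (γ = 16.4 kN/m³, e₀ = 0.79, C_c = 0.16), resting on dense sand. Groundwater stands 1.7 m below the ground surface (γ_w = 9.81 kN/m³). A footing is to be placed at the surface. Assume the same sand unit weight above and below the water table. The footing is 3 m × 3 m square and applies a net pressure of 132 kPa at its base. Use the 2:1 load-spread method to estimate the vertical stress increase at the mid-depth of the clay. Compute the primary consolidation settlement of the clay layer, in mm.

S_c ≈ 50.3 mm

Mid-depth of clay below the ground surface: z = 2.3 + 3.2/2 = 3.9 m.
Total vertical stress at mid-clay: σ_v = 19.7×2.3 + 16.4×1.6 = 71.55 kPa.
Pore pressure: u = 9.81×(3.9 − 1.7) = 21.582 kPa.
Initial effective stress: σ'_0 = σ_v − u = 71.55 − 21.582 = 49.968 kPa.
Stress increase at mid-clay by the 2:1 spreading method:
Δσ = qBL/((B+z)(L+z)) = 132×3×3/((3+3.9)(3+3.9)) = 24.953 kPa
Final effective stress: σ'_f = σ'_0 + Δσ = 49.968 + 24.953 = 74.921 kPa.
Normally consolidated clay, so the full stress increment lies on the virgin compression line:
S_c = C_c·H/(1+e₀)·log₁₀(σ'_f/σ'_0) = 0.16×3.2/(1+0.79)×log₁₀(74.921/49.968)
    = 0.28603 × 0.17591 = 0.05032 m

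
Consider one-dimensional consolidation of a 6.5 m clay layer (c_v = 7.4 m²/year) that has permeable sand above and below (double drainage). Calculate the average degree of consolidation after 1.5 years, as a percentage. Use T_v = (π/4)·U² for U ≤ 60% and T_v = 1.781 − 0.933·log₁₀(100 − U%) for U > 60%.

U ≈ 93.9 %

Drainage path length: H_d = H/2 = 3.25 m (double drainage).
T_v = c_v·t/H_d² = 7.4×1.5/3.25² = 1.0509.
T_v = 1.0509 corresponds to the U > 60% branch:
U = 1 − 10^((1.781 − T_v)/0.933)/100 = 0.9394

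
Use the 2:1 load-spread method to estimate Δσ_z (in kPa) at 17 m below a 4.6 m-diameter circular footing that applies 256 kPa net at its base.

Δσ_z ≈ 11.6 kPa

By the 2:1 method the load spreads at 1 horizontal : 2 vertical, so at depth z the loaded area has grown by z in each plan dimension:
Δσ ≈ qD²/(D+z)² = 256×4.6²/(4.6+17)² = 11.61 kPa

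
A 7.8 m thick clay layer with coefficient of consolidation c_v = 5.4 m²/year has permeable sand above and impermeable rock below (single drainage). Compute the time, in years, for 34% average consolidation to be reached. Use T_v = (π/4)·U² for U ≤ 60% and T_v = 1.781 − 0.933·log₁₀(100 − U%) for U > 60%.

Drainage path length: H_d = H = 7.8 m (single drainage).
U ≤ 60%: T_v = (π/4)·U² = (π/4)×0.34² = 0.090792.
t = T_v·H_d²/c_v = 0.090792×7.8²/5.4 = 1.023 years.

t ≈ 1.02 years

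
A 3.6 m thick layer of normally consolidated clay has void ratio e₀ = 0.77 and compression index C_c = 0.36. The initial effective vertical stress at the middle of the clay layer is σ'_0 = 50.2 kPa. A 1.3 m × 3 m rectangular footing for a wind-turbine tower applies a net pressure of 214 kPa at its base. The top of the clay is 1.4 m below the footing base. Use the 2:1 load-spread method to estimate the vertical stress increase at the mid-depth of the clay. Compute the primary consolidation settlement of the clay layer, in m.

S_c ≈ 0.149 m

Mid-depth of clay below the footing base: z = 1.4 + 3.6/2 = 3.2 m.
Stress increase at mid-clay by the 2:1 spreading method:
Δσ = qBL/((B+z)(L+z)) = 214×1.3×3/((1.3+3.2)(3+3.2)) = 29.914 kPa
Final effective stress: σ'_f = σ'_0 + Δσ = 50.2 + 29.914 = 80.114 kPa.
Normally consolidated clay, so the full stress increment lies on the virgin compression line:
S_c = C_c·H/(1+e₀)·log₁₀(σ'_f/σ'_0) = 0.36×3.6/(1+0.77)×log₁₀(80.114/50.2)
    = 0.7322 × 0.203 = 0.1486 m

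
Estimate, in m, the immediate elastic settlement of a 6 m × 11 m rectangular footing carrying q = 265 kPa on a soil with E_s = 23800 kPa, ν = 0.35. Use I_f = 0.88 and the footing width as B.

Immediate (elastic) settlement: S_e = q·B·(1−ν²)/E_s · I_f.
S_e = 265 × 6 × (1 − 0.35²) / 23800 × 0.88
    = 265 × 6 × 0.8775 / 23800 × 0.88
    = 0.05159 m

S_e ≈ 0.0516 m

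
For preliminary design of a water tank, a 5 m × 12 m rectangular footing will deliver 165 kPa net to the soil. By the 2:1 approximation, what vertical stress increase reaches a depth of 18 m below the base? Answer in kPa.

Δσ_z ≈ 14.3 kPa

By the 2:1 method the load spreads at 1 horizontal : 2 vertical, so at depth z the loaded area has grown by z in each plan dimension:
Δσ = qBL/((B+z)(L+z)) = 165×5×12/((5+18)(12+18)) = 14.348 kPa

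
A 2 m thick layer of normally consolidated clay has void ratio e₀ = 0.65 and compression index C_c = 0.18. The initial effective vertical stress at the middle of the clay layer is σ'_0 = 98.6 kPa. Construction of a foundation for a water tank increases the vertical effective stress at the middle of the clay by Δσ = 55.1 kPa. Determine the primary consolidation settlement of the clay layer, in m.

S_c ≈ 0.0421 m

Final effective stress: σ'_f = σ'_0 + Δσ = 98.6 + 55.1 = 153.7 kPa.
Normally consolidated clay, so the full stress increment lies on the virgin compression line:
S_c = C_c·H/(1+e₀)·log₁₀(σ'_f/σ'_0) = 0.18×2/(1+0.65)×log₁₀(153.7/98.6)
    = 0.21818 × 0.1928 = 0.04207 m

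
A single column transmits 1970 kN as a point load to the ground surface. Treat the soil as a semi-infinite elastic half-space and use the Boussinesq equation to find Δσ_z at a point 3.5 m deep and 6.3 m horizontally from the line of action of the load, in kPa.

Boussinesq vertical stress below a point load on an elastic half-space:
Δσ_z = 3P/(2πz²) · [1 + (r/z)²]^(−5/2)
r/z = 6.3/3.5 = 1.8; [1+(r/z)²]^(−5/2) = 0.027014.
Δσ_z = 3×1970/(2π×3.5²) × 0.027014 = 76.784 × 0.027014 = 2.074 kPa

Δσ_z ≈ 2.07 kPa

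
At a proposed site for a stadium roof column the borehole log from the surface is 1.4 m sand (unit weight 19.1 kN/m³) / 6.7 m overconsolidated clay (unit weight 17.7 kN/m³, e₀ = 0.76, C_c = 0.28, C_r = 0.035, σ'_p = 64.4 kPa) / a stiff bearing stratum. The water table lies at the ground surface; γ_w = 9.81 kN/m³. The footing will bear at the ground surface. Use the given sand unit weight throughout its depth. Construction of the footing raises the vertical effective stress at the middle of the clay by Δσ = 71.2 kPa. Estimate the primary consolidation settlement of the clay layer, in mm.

Mid-depth of clay below the ground surface: z = 1.4 + 6.7/2 = 4.75 m.
Total vertical stress at mid-clay: σ_v = 19.1×1.4 + 17.7×3.35 = 86.035 kPa.
Pore pressure: u = 9.81×(4.75 − 0) = 46.598 kPa.
Initial effective stress: σ'_0 = σ_v − u = 86.035 − 46.598 = 39.437 kPa.
Final effective stress: σ'_f = 39.437 + 71.2 = 110.64 kPa.
σ'_f = 110.64 > σ'_p = 64.4 kPa, so the stress path crosses the preconsolidation pressure — recompression up to σ'_p, then virgin compression beyond:
S_c = H/(1+e₀)·[C_r·log₁₀(σ'_p/σ'_0) + C_c·log₁₀(σ'_f/σ'_p)]
    = 6.7/1.76 × [0.035×log₁₀(64.4/39.437) + 0.28×log₁₀(110.64/64.4)]
    = 3.8068 × [0.0074544 + 0.065807] = 0.2789 m

S_c ≈ 279 mm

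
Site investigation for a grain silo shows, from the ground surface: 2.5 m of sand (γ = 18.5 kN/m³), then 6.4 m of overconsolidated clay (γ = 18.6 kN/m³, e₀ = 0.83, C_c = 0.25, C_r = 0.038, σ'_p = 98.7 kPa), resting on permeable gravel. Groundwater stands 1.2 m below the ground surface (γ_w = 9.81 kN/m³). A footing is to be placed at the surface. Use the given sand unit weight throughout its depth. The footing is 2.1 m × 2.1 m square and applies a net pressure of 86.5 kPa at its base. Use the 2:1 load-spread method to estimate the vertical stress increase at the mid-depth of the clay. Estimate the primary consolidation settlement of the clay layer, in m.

Mid-depth of clay below the ground surface: z = 2.5 + 6.4/2 = 5.7 m.
Total vertical stress at mid-clay: σ_v = 18.5×2.5 + 18.6×3.2 = 105.77 kPa.
Pore pressure: u = 9.81×(5.7 − 1.2) = 44.145 kPa.
Initial effective stress: σ'_0 = σ_v − u = 105.77 − 44.145 = 61.625 kPa.
Stress increase at mid-clay by the 2:1 spreading method:
Δσ = qBL/((B+z)(L+z)) = 86.5×2.1×2.1/((2.1+5.7)(2.1+5.7)) = 6.27 kPa
Final effective stress: σ'_f = 61.625 + 6.27 = 67.895 kPa.
σ'_f = 67.895 ≤ σ'_p = 98.7 kPa, so the clay remains overconsolidated and only the recompression index applies:
S_c = C_r·H/(1+e₀)·log₁₀(σ'_f/σ'_0) = 0.038×6.4/1.83×log₁₀(67.895/61.625)
    = 0.1329 × 0.042081 = 0.005592 m

S_c ≈ 0.00559 m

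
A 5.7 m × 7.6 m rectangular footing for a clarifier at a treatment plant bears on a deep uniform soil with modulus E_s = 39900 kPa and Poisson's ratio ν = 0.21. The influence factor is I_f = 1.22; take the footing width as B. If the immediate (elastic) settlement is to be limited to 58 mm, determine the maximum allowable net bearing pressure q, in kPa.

S_e = q·B·(1−ν²)/E_s · I_f  ⇒  q = S_e·E_s / (B·(1−ν²)·I_f).
q = 0.058 × 39900 / (5.7 × 0.9559 × 1.22) = 348.1 kPa

q ≈ 348 kPa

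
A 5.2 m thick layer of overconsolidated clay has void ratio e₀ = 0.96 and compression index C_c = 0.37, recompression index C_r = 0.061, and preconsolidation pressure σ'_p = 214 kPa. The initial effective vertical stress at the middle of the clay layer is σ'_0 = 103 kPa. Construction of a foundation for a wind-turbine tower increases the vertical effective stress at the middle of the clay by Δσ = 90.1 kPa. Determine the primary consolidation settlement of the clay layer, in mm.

S_c ≈ 44.2 mm

Final effective stress: σ'_f = 103 + 90.1 = 193.1 kPa.
σ'_f = 193.1 ≤ σ'_p = 214 kPa, so the clay remains overconsolidated and only the recompression index applies:
S_c = C_r·H/(1+e₀)·log₁₀(σ'_f/σ'_0) = 0.061×5.2/1.96×log₁₀(193.1/103)
    = 0.16184 × 0.27295 = 0.04417 m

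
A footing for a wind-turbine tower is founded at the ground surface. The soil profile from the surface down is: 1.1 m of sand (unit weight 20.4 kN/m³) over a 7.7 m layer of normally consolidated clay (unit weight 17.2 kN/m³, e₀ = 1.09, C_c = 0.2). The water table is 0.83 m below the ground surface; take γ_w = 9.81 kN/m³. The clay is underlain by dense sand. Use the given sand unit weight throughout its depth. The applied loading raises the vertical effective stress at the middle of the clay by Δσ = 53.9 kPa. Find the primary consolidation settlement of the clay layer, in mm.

S_c ≈ 240 mm

Mid-depth of clay below the ground surface: z = 1.1 + 7.7/2 = 4.95 m.
Total vertical stress at mid-clay: σ_v = 20.4×1.1 + 17.2×3.85 = 88.66 kPa.
Pore pressure: u = 9.81×(4.95 − 0.83) = 40.417 kPa.
Initial effective stress: σ'_0 = σ_v − u = 88.66 − 40.417 = 48.243 kPa.
Final effective stress: σ'_f = σ'_0 + Δσ = 48.243 + 53.9 = 102.14 kPa.
Normally consolidated clay, so the full stress increment lies on the virgin compression line:
S_c = C_c·H/(1+e₀)·log₁₀(σ'_f/σ'_0) = 0.2×7.7/(1+1.09)×log₁₀(102.14/48.243)
    = 0.73684 × 0.32576 = 0.24 m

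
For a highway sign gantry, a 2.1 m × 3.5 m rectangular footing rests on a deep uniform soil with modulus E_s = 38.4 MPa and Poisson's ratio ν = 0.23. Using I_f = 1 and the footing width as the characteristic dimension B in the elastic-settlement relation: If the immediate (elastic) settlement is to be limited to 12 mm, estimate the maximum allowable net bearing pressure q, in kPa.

q ≈ 232 kPa

E_s = 38.4 MPa = 38400 kPa.
S_e = q·B·(1−ν²)/E_s · I_f  ⇒  q = S_e·E_s / (B·(1−ν²)·I_f).
q = 0.012 × 38400 / (2.1 × 0.9471 × 1) = 231.7 kPa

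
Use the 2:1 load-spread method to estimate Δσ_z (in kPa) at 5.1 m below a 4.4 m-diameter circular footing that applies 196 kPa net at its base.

By the 2:1 method the load spreads at 1 horizontal : 2 vertical, so at depth z the loaded area has grown by z in each plan dimension:
Δσ ≈ qD²/(D+z)² = 196×4.4²/(4.4+5.1)² = 42.045 kPa

Δσ_z ≈ 42 kPa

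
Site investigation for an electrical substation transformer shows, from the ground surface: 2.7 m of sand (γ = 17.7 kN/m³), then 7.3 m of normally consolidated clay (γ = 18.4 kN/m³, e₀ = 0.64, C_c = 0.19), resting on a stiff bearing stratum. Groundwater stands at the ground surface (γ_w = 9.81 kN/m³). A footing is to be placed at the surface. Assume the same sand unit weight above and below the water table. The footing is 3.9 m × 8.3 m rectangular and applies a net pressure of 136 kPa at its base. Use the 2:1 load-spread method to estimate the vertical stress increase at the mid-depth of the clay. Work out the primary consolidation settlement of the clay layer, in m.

Mid-depth of clay below the ground surface: z = 2.7 + 7.3/2 = 6.35 m.
Total vertical stress at mid-clay: σ_v = 17.7×2.7 + 18.4×3.65 = 114.95 kPa.
Pore pressure: u = 9.81×(6.35 − 0) = 62.294 kPa.
Initial effective stress: σ'_0 = σ_v − u = 114.95 − 62.294 = 52.656 kPa.
Stress increase at mid-clay by the 2:1 spreading method:
Δσ = qBL/((B+z)(L+z)) = 136×3.9×8.3/((3.9+6.35)(8.3+6.35)) = 29.317 kPa
Final effective stress: σ'_f = σ'_0 + Δσ = 52.656 + 29.317 = 81.973 kPa.
Normally consolidated clay, so the full stress increment lies on the virgin compression line:
S_c = C_c·H/(1+e₀)·log₁₀(σ'_f/σ'_0) = 0.19×7.3/(1+0.64)×log₁₀(81.973/52.656)
    = 0.84573 × 0.19222 = 0.1626 m

S_c ≈ 0.163 m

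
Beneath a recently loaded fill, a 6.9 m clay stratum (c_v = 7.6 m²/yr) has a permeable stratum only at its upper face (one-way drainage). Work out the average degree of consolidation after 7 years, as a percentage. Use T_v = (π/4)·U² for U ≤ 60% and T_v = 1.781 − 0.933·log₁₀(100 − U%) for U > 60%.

Drainage path length: H_d = H = 6.9 m (single drainage).
T_v = c_v·t/H_d² = 7.6×7/6.9² = 1.1174.
T_v = 1.1174 corresponds to the U > 60% branch:
U = 1 − 10^((1.781 − T_v)/0.933)/100 = 0.9486

U ≈ 94.9 %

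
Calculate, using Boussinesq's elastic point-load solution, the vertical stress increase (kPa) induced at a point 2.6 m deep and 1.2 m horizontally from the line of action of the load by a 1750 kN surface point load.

Boussinesq vertical stress below a point load on an elastic half-space:
Δσ_z = 3P/(2πz²) · [1 + (r/z)²]^(−5/2)
r/z = 1.2/2.6 = 0.46154; [1+(r/z)²]^(−5/2) = 0.61707.
Δσ_z = 3×1750/(2π×2.6²) × 0.61707 = 123.6 × 0.61707 = 76.27 kPa

Δσ_z ≈ 76.3 kPa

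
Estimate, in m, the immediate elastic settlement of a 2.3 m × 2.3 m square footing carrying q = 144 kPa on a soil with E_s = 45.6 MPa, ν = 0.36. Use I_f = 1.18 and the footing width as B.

S_e ≈ 0.00746 m

Immediate (elastic) settlement: S_e = q·B·(1−ν²)/E_s · I_f.
E_s = 45.6 MPa = 45600 kPa.
S_e = 144 × 2.3 × (1 − 0.36²) / 45600 × 1.18
    = 144 × 2.3 × 0.8704 / 45600 × 1.18
    = 0.00746 m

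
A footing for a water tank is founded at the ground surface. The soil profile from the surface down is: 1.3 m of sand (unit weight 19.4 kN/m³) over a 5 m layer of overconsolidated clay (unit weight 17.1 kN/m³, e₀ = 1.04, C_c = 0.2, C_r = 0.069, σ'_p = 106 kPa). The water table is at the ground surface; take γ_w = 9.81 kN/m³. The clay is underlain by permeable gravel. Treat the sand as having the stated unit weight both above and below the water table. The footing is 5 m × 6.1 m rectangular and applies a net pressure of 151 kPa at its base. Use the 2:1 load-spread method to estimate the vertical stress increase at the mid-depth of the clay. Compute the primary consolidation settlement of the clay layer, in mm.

Mid-depth of clay below the ground surface: z = 1.3 + 5/2 = 3.8 m.
Total vertical stress at mid-clay: σ_v = 19.4×1.3 + 17.1×2.5 = 67.97 kPa.
Pore pressure: u = 9.81×(3.8 − 0) = 37.278 kPa.
Initial effective stress: σ'_0 = σ_v − u = 67.97 − 37.278 = 30.692 kPa.
Stress increase at mid-clay by the 2:1 spreading method:
Δσ = qBL/((B+z)(L+z)) = 151×5×6.1/((5+3.8)(6.1+3.8)) = 52.864 kPa
Final effective stress: σ'_f = 30.692 + 52.864 = 83.556 kPa.
σ'_f = 83.556 ≤ σ'_p = 106 kPa, so the clay remains overconsolidated and only the recompression index applies:
S_c = C_r·H/(1+e₀)·log₁₀(σ'_f/σ'_0) = 0.069×5/2.04×log₁₀(83.556/30.692)
    = 0.16912 × 0.43495 = 0.07356 m

S_c ≈ 73.6 mm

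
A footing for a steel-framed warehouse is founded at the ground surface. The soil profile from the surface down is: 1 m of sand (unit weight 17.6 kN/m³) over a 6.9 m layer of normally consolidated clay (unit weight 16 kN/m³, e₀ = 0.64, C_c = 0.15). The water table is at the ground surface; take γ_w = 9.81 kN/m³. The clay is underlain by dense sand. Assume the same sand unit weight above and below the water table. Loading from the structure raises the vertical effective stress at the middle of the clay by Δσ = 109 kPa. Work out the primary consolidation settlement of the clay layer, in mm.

S_c ≈ 426 mm

Mid-depth of clay below the ground surface: z = 1 + 6.9/2 = 4.45 m.
Total vertical stress at mid-clay: σ_v = 17.6×1 + 16×3.45 = 72.8 kPa.
Pore pressure: u = 9.81×(4.45 − 0) = 43.655 kPa.
Initial effective stress: σ'_0 = σ_v − u = 72.8 − 43.655 = 29.145 kPa.
Final effective stress: σ'_f = σ'_0 + Δσ = 29.145 + 109 = 138.15 kPa.
Normally consolidated clay, so the full stress increment lies on the virgin compression line:
S_c = C_c·H/(1+e₀)·log₁₀(σ'_f/σ'_0) = 0.15×6.9/(1+0.64)×log₁₀(138.15/29.145)
    = 0.6311 × 0.67579 = 0.4265 m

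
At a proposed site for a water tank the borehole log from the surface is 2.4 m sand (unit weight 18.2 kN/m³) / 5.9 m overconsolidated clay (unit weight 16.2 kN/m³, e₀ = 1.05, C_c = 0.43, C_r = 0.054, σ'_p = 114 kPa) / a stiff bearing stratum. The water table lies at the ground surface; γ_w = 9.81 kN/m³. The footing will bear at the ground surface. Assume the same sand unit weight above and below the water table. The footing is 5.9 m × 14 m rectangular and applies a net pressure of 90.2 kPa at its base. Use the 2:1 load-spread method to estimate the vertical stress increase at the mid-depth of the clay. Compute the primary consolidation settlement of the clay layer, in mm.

Mid-depth of clay below the ground surface: z = 2.4 + 5.9/2 = 5.35 m.
Total vertical stress at mid-clay: σ_v = 18.2×2.4 + 16.2×2.95 = 91.47 kPa.
Pore pressure: u = 9.81×(5.35 − 0) = 52.483 kPa.
Initial effective stress: σ'_0 = σ_v − u = 91.47 − 52.483 = 38.987 kPa.
Stress increase at mid-clay by the 2:1 spreading method:
Δσ = qBL/((B+z)(L+z)) = 90.2×5.9×14/((5.9+5.35)(14+5.35)) = 34.226 kPa
Final effective stress: σ'_f = 38.987 + 34.226 = 73.213 kPa.
σ'_f = 73.213 ≤ σ'_p = 114 kPa, so the clay remains overconsolidated and only the recompression index applies:
S_c = C_r·H/(1+e₀)·log₁₀(σ'_f/σ'_0) = 0.054×5.9/2.05×log₁₀(73.213/38.987)
    = 0.15541 × 0.27367 = 0.04253 m

S_c ≈ 42.5 mm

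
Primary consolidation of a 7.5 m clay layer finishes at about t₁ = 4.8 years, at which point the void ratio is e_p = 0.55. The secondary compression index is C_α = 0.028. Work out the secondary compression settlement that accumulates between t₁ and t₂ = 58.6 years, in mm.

S_s ≈ 147 mm

Secondary compression: S_s = C_α·H/(1+e_p)·log₁₀(t₂/t₁)
S_s = 0.028×7.5/(1+0.55)×log₁₀(58.6/4.8)
    = 0.1355 × 1.087 = 0.1472 m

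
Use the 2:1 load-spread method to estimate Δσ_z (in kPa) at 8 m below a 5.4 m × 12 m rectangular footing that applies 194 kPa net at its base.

Δσ_z ≈ 46.9 kPa

By the 2:1 method the load spreads at 1 horizontal : 2 vertical, so at depth z the loaded area has grown by z in each plan dimension:
Δσ = qBL/((B+z)(L+z)) = 194×5.4×12/((5.4+8)(12+8)) = 46.907 kPa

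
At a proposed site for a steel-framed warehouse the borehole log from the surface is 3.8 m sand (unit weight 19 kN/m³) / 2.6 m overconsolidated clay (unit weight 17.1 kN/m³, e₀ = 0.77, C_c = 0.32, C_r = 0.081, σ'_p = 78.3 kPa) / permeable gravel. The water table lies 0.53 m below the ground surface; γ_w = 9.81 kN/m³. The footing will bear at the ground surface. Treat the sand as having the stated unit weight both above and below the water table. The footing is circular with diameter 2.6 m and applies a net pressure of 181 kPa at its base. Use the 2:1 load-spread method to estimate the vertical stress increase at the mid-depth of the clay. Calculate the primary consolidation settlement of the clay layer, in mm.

Mid-depth of clay below the ground surface: z = 3.8 + 2.6/2 = 5.1 m.
Total vertical stress at mid-clay: σ_v = 19×3.8 + 17.1×1.3 = 94.43 kPa.
Pore pressure: u = 9.81×(5.1 − 0.53) = 44.832 kPa.
Initial effective stress: σ'_0 = σ_v − u = 94.43 − 44.832 = 49.598 kPa.
Stress increase at mid-clay by the 2:1 spreading method:
Δσ ≈ qD²/(D+z)² = 181×2.6²/(2.6+5.1)² = 20.637 kPa
Final effective stress: σ'_f = 49.598 + 20.637 = 70.235 kPa.
σ'_f = 70.235 ≤ σ'_p = 78.3 kPa, so the clay remains overconsolidated and only the recompression index applies:
S_c = C_r·H/(1+e₀)·log₁₀(σ'_f/σ'_0) = 0.081×2.6/1.77×log₁₀(70.235/49.598)
    = 0.11898 × 0.15109 = 0.01798 m

S_c ≈ 18 mm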